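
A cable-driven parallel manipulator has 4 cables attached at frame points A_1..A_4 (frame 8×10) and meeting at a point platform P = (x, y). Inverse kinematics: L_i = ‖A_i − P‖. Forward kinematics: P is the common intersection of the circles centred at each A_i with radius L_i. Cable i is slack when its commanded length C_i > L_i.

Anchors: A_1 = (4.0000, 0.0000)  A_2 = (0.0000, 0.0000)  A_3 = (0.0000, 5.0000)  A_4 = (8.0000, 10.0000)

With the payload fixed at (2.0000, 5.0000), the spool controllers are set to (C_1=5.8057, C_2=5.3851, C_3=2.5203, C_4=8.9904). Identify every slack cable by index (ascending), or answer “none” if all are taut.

cable 1: L_1 = ‖A_1−P‖ = 5.3852;  C_1 = 5.8057 → slack
cable 2: L_2 = ‖A_2−P‖ = 5.3852;  C_2 = 5.3851 → taut
cable 3: L_3 = ‖A_3−P‖ = 2.0000;  C_3 = 2.5203 → slack
cable 4: L_4 = ‖A_4−P‖ = 7.8102;  C_4 = 8.9904 → slack

1, 3, 4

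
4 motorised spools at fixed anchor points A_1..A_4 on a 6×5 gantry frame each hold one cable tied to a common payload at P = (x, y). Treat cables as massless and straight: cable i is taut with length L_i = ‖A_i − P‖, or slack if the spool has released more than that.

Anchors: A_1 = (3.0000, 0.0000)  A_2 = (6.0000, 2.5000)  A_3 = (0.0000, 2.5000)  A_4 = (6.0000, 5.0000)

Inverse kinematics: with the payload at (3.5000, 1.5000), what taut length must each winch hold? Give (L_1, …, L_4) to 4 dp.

(1.5811, 2.6926, 3.6401, 4.3012)

L_1: Δ = A_1−P = (-0.5000, -1.5000) → ‖Δ‖ = √2.5000 = 1.5811
L_2: Δ = A_2−P = (2.5000, 1.0000) → ‖Δ‖ = √7.2500 = 2.6926
L_3: Δ = A_3−P = (-3.5000, 1.0000) → ‖Δ‖ = √13.2500 = 3.6401
L_4: Δ = A_4−P = (2.5000, 3.5000) → ‖Δ‖ = √18.5000 = 4.3012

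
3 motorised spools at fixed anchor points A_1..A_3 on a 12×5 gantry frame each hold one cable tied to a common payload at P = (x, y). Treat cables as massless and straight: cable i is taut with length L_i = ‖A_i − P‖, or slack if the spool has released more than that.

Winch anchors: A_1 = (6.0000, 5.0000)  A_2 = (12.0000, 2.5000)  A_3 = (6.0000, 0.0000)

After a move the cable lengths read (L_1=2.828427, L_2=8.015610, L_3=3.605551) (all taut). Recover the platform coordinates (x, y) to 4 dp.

(4.0000, 3.0000)

each cable: (A_i−P)·(A_i−P) = L_i²; let q_i = ‖A_i‖²−L_i²
q_1 = 36.0000+25.0000−8.0000 = 53.0000
row 1: -12.0000x + 5.0000y = -33.0000  (q_2=86.0000)
row 2: 0.0000x + 10.0000y = 30.0000  (q_3=23.0000)
Cramer on rows 1–2 → x = 4.0000, y = 3.0000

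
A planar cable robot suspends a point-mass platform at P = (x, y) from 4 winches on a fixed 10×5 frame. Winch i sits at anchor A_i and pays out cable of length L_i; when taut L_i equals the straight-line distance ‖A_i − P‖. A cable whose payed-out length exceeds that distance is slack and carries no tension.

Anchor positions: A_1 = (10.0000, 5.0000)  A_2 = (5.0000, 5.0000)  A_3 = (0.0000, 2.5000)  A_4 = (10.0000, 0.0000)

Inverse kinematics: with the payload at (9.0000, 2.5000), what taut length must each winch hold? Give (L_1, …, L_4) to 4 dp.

cable 1: Δx=1.0000, Δy=2.5000; L_1 = √(Δx²+Δy²) = 2.6926
cable 2: Δx=-4.0000, Δy=2.5000; L_2 = √(Δx²+Δy²) = 4.7170
cable 3: Δx=-9.0000, Δy=0.0000; L_3 = √(Δx²+Δy²) = 9.0000
cable 4: Δx=1.0000, Δy=-2.5000; L_4 = √(Δx²+Δy²) = 2.6926

(2.6926, 4.7170, 9.0000, 2.6926)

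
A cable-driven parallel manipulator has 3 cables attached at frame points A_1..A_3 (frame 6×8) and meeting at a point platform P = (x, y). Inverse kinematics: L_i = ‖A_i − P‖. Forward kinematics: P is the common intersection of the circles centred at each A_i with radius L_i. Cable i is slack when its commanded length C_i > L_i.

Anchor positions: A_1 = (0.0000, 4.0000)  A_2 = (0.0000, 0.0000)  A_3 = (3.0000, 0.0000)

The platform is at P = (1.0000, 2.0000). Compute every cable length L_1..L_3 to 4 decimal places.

L_1 = √((0.0000−1.0000)² + (4.0000−2.0000)²) = 2.2361
L_2 = √((0.0000−1.0000)² + (0.0000−2.0000)²) = 2.2361
L_3 = √((3.0000−1.0000)² + (0.0000−2.0000)²) = 2.8284

(2.2361, 2.2361, 2.8284)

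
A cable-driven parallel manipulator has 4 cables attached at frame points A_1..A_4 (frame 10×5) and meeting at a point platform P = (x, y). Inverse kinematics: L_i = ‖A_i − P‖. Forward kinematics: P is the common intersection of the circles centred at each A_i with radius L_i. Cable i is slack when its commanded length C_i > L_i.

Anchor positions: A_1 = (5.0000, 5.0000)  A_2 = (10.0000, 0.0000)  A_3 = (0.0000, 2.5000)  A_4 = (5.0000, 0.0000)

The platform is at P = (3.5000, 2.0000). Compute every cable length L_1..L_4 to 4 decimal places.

L_1: Δ = A_1−P = (1.5000, 3.0000) → ‖Δ‖ = √11.2500 = 3.3541
L_2: Δ = A_2−P = (6.5000, -2.0000) → ‖Δ‖ = √46.2500 = 6.8007
L_3: Δ = A_3−P = (-3.5000, 0.5000) → ‖Δ‖ = √12.5000 = 3.5355
L_4: Δ = A_4−P = (1.5000, -2.0000) → ‖Δ‖ = √6.2500 = 2.5000

(3.3541, 6.8007, 3.5355, 2.5000)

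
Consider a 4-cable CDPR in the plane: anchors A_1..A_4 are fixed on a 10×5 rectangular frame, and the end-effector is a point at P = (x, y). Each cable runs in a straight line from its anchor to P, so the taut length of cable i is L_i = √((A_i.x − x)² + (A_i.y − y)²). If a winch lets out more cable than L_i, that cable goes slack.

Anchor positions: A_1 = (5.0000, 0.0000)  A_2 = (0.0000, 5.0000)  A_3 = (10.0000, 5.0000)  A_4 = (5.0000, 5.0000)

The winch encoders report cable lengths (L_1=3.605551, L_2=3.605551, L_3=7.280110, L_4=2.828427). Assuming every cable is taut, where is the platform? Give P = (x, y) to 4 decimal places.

(3.0000, 3.0000)

each cable: (A_i−P)·(A_i−P) = L_i²; let c_i = ‖A_i‖²−L_i²
c_1 = 25.0000+0.0000−13.0000 = 12.0000
row 1: 10.0000x − 10.0000y = 0.0000  (c_2=12.0000)
row 2: -10.0000x − 10.0000y = -60.0000  (c_3=72.0000)
row 3: 0.0000x − 10.0000y = -30.0000  (c_4=42.0000)
Cramer on rows 1–2 → x = 3.0000, y = 3.0000
check cable 4: ‖A_4−P‖² = 8.0000 ≈ L_4² = 8.0000 ✓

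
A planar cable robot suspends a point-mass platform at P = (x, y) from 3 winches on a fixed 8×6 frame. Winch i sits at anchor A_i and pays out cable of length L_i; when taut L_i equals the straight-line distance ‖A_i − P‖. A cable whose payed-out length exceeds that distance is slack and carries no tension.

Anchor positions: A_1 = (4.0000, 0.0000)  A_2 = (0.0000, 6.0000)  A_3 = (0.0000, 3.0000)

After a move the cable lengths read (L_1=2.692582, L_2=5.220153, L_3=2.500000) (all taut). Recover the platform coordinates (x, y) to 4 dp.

(1.5000, 1.0000)

circle eqns → linear via eq_j − eq_1; set c_j = A_j·A_j − L_j²
c_1 = 16.0000+0.0000−7.2500 = 8.7500
8.0000·x − 12.0000·y = c_1−c_2 = 0.0000
8.0000·x − 6.0000·y = c_1−c_3 = 6.0000
solve first two rows → x=1.5000, y=1.0000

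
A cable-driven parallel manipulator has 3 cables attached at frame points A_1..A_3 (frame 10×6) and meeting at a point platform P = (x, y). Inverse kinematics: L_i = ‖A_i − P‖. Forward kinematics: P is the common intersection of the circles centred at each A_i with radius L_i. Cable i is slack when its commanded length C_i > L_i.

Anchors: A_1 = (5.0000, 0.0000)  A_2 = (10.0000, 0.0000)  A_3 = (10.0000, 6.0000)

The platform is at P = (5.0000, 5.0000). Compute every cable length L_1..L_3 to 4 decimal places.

(5.0000, 7.0711, 5.0990)

L_1: Δ = A_1−P = (0.0000, -5.0000) → ‖Δ‖ = √25.0000 = 5.0000
L_2: Δ = A_2−P = (5.0000, -5.0000) → ‖Δ‖ = √50.0000 = 7.0711
L_3: Δ = A_3−P = (5.0000, 1.0000) → ‖Δ‖ = √26.0000 = 5.0990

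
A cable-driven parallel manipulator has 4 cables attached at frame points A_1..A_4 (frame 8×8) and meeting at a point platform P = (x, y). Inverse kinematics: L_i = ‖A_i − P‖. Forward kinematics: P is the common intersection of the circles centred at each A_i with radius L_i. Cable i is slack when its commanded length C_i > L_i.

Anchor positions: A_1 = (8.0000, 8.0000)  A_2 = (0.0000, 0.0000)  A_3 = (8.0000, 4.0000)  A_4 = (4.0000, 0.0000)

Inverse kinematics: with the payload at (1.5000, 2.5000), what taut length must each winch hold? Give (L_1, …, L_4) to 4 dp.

(8.5147, 2.9155, 6.6708, 3.5355)

L_1: Δ = A_1−P = (6.5000, 5.5000) → ‖Δ‖ = √72.5000 = 8.5147
L_2: Δ = A_2−P = (-1.5000, -2.5000) → ‖Δ‖ = √8.5000 = 2.9155
L_3: Δ = A_3−P = (6.5000, 1.5000) → ‖Δ‖ = √44.5000 = 6.6708
L_4: Δ = A_4−P = (2.5000, -2.5000) → ‖Δ‖ = √12.5000 = 3.5355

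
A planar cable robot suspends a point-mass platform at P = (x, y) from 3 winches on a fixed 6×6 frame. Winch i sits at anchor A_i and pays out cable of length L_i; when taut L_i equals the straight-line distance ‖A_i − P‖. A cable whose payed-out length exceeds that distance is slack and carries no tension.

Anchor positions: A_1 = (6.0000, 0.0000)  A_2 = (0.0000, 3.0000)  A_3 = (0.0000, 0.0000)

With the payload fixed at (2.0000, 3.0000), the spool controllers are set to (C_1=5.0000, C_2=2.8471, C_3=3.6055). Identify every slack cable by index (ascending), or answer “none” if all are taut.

2

cable 1: L_1 = ‖A_1−P‖ = 5.0000;  C_1 = 5.0000 → taut
cable 2: L_2 = ‖A_2−P‖ = 2.0000;  C_2 = 2.8471 → slack
cable 3: L_3 = ‖A_3−P‖ = 3.6056;  C_3 = 3.6055 → taut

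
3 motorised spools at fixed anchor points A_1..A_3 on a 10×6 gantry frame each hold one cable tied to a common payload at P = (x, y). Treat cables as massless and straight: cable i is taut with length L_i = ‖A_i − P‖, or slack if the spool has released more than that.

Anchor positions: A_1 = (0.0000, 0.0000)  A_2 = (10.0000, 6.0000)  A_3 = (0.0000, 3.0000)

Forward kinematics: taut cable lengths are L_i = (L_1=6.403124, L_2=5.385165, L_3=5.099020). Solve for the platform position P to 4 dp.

(5.0000, 4.0000)

expand ‖A_i−P‖²=L_i² and subtract eq 1 (c_i ≔ ‖A_i‖²−L_i²)
c_1 = 0.0000+0.0000−41.0000 = -41.0000
eq1−eq2 → [-20.0000  -12.0000]·P = -148.0000
eq1−eq3 → [0.0000  -6.0000]·P = -24.0000
2×2 solve → P = (5.0000, 4.0000)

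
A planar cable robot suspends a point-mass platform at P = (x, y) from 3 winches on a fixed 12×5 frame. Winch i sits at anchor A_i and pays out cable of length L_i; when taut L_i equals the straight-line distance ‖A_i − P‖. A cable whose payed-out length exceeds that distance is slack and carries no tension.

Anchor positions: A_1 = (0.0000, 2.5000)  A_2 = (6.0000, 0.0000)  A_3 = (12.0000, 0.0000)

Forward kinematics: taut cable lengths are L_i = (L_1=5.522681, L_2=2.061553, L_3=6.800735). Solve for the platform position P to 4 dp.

(5.5000, 2.0000)

each cable: (A_i−P)·(A_i−P) = L_i²; let q_i = ‖A_i‖²−L_i²
q_1 = 0.0000+6.2500−30.5000 = -24.2500
row 1: -12.0000x + 5.0000y = -56.0000  (q_2=31.7500)
row 2: -24.0000x + 5.0000y = -122.0000  (q_3=97.7500)
Cramer on rows 1–2 → x = 5.5000, y = 2.0000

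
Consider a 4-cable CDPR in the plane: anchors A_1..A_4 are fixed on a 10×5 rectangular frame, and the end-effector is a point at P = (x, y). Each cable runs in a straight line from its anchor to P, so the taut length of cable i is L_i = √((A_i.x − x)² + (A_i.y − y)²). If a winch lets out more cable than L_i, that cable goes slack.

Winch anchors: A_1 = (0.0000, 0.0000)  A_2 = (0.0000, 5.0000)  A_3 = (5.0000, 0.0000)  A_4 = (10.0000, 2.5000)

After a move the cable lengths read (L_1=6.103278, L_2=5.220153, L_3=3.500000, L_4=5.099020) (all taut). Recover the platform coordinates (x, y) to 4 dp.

expand ‖A_i−P‖²=L_i² and subtract eq 1 (q_i ≔ ‖A_i‖²−L_i²)
q_1 = 0.0000+0.0000−37.2500 = -37.2500
eq1−eq2 → [0.0000  -10.0000]·P = -35.0000
eq1−eq3 → [-10.0000  0.0000]·P = -50.0000
eq1−eq4 → [-20.0000  -5.0000]·P = -117.5000
2×2 solve → P = (5.0000, 3.5000)
check cable 4: ‖A_4−P‖² = 26.0000 ≈ L_4² = 26.0000 ✓

(5.0000, 3.5000)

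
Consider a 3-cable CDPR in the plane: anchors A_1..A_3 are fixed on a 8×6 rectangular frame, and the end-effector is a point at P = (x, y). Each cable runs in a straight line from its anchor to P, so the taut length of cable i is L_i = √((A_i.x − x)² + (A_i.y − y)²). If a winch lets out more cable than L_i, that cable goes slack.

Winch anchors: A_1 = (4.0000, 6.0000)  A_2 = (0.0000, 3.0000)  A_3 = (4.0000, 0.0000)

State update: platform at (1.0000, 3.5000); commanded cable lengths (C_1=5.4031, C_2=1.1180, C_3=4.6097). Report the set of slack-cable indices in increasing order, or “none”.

1

cable 1: L_1 = ‖A_1−P‖ = 3.9051;  C_1 = 5.4031 → slack
cable 2: L_2 = ‖A_2−P‖ = 1.1180;  C_2 = 1.1180 → taut
cable 3: L_3 = ‖A_3−P‖ = 4.6098;  C_3 = 4.6097 → taut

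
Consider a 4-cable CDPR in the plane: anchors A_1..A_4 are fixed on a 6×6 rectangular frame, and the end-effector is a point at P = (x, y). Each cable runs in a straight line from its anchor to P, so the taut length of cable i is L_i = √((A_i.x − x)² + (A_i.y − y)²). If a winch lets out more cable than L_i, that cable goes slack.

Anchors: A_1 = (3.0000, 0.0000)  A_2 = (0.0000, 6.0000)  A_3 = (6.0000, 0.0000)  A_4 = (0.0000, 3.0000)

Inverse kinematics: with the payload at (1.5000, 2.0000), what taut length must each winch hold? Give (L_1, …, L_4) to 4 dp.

(2.5000, 4.2720, 4.9244, 1.8028)

L_1 = √((3.0000−1.5000)² + (0.0000−2.0000)²) = 2.5000
L_2 = √((0.0000−1.5000)² + (6.0000−2.0000)²) = 4.2720
L_3 = √((6.0000−1.5000)² + (0.0000−2.0000)²) = 4.9244
L_4 = √((0.0000−1.5000)² + (3.0000−2.0000)²) = 1.8028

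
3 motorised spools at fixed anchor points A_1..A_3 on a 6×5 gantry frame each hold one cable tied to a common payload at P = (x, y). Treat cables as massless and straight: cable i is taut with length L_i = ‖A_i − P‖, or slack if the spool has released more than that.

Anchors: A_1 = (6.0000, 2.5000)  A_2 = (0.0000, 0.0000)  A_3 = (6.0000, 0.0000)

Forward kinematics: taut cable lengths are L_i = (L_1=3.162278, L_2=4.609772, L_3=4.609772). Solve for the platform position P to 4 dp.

circle eqns → linear via eq_j − eq_1; set c_j = A_j·A_j − L_j²
c_1 = 36.0000+6.2500−10.0000 = 32.2500
12.0000·x + 5.0000·y = c_1−c_2 = 53.5000
0.0000·x + 5.0000·y = c_1−c_3 = 17.5000
solve first two rows → x=3.0000, y=3.5000

(3.0000, 3.5000)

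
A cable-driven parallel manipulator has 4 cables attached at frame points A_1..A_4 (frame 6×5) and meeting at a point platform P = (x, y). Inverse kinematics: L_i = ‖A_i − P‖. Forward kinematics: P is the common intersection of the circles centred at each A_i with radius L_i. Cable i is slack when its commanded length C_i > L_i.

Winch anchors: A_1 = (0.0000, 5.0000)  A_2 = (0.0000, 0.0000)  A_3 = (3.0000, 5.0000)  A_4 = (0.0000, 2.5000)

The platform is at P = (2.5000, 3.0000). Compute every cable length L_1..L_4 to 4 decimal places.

(3.2016, 3.9051, 2.0616, 2.5495)

L_1 = √((0.0000−2.5000)² + (5.0000−3.0000)²) = 3.2016
L_2 = √((0.0000−2.5000)² + (0.0000−3.0000)²) = 3.9051
L_3 = √((3.0000−2.5000)² + (5.0000−3.0000)²) = 2.0616
L_4 = √((0.0000−2.5000)² + (2.5000−3.0000)²) = 2.5495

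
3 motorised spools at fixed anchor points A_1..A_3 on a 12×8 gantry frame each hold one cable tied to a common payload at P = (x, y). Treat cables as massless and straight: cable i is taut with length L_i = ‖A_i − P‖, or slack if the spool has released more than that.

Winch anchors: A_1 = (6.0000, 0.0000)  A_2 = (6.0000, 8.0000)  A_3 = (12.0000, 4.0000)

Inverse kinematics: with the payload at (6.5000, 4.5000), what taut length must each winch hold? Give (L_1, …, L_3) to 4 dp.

L_1: Δ = A_1−P = (-0.5000, -4.5000) → ‖Δ‖ = √20.5000 = 4.5277
L_2: Δ = A_2−P = (-0.5000, 3.5000) → ‖Δ‖ = √12.5000 = 3.5355
L_3: Δ = A_3−P = (5.5000, -0.5000) → ‖Δ‖ = √30.5000 = 5.5227

(4.5277, 3.5355, 5.5227)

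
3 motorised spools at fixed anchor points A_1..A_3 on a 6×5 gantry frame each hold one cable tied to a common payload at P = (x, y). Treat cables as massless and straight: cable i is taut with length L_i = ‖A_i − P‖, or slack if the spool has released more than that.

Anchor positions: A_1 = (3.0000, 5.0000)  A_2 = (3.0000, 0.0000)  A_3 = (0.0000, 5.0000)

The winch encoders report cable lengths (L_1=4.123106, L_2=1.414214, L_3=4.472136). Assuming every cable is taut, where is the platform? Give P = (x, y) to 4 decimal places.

expand ‖A_i−P‖²=L_i² and subtract eq 1 (k_i ≔ ‖A_i‖²−L_i²)
k_1 = 9.0000+25.0000−17.0000 = 17.0000
eq1−eq2 → [0.0000  10.0000]·P = 10.0000
eq1−eq3 → [6.0000  0.0000]·P = 12.0000
2×2 solve → P = (2.0000, 1.0000)

(2.0000, 1.0000)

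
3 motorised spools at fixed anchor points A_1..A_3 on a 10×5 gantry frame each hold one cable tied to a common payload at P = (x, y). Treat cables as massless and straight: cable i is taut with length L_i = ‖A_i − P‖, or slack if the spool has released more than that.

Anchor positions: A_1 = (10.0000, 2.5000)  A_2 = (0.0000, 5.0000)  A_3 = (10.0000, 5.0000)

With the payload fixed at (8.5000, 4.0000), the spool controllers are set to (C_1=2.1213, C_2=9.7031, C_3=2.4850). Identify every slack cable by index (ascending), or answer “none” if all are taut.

2, 3

i=1: geometric 2.1213 vs commanded 2.1213 ⇒ taut
i=2: geometric 8.5586 vs commanded 9.7031 ⇒ slack
i=3: geometric 1.8028 vs commanded 2.4850 ⇒ slack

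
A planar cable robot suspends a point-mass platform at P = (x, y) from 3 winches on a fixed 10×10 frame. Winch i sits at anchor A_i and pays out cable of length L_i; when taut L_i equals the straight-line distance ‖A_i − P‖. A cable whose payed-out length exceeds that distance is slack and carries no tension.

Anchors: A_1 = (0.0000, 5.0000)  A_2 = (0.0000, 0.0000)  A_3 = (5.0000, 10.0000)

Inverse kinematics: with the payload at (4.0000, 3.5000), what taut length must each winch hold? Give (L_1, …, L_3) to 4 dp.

(4.2720, 5.3151, 6.5765)

L_1: Δ = A_1−P = (-4.0000, 1.5000) → ‖Δ‖ = √18.2500 = 4.2720
L_2: Δ = A_2−P = (-4.0000, -3.5000) → ‖Δ‖ = √28.2500 = 5.3151
L_3: Δ = A_3−P = (1.0000, 6.5000) → ‖Δ‖ = √43.2500 = 6.5765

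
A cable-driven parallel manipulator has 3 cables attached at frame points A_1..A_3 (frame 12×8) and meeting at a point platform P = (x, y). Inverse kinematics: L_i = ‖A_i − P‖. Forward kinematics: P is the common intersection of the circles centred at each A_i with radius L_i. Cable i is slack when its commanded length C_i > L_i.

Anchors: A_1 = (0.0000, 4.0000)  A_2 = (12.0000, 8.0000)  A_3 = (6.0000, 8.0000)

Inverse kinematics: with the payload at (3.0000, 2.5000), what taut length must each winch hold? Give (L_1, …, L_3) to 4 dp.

(3.3541, 10.5475, 6.2650)

L_1 = √((0.0000−3.0000)² + (4.0000−2.5000)²) = 3.3541
L_2 = √((12.0000−3.0000)² + (8.0000−2.5000)²) = 10.5475
L_3 = √((6.0000−3.0000)² + (8.0000−2.5000)²) = 6.2650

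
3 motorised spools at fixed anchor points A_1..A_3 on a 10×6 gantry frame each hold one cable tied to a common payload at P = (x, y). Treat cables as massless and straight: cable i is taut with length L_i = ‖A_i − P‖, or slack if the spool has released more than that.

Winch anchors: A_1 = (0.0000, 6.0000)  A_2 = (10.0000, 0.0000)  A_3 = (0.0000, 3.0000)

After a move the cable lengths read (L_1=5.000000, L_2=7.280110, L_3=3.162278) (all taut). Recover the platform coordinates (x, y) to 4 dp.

circle eqns → linear via eq_j − eq_1; set q_j = A_j·A_j − L_j²
q_1 = 0.0000+36.0000−25.0000 = 11.0000
-20.0000·x + 12.0000·y = q_1−q_2 = -36.0000
0.0000·x + 6.0000·y = q_1−q_3 = 12.0000
solve first two rows → x=3.0000, y=2.0000

(3.0000, 2.0000)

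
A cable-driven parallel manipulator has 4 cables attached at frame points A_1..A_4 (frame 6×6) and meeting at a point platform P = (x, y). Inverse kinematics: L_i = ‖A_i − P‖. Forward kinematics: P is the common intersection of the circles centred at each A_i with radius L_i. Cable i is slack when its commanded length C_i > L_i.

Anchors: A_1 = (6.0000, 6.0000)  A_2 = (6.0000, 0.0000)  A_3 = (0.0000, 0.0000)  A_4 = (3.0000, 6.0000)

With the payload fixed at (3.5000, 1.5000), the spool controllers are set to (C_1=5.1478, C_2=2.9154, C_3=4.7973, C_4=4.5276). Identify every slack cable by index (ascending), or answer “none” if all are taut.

3

i=1: geometric 5.1478 vs commanded 5.1478 ⇒ taut
i=2: geometric 2.9155 vs commanded 2.9154 ⇒ taut
i=3: geometric 3.8079 vs commanded 4.7973 ⇒ slack
i=4: geometric 4.5277 vs commanded 4.5276 ⇒ taut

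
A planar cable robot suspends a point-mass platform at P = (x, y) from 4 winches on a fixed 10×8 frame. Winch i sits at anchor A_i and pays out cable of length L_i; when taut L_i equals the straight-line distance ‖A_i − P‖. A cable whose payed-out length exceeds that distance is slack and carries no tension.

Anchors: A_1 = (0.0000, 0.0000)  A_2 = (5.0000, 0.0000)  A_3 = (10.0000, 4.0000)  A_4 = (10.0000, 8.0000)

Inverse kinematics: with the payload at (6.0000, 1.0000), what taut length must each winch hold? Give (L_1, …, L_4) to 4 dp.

(6.0828, 1.4142, 5.0000, 8.0623)

L_1: Δ = A_1−P = (-6.0000, -1.0000) → ‖Δ‖ = √37.0000 = 6.0828
L_2: Δ = A_2−P = (-1.0000, -1.0000) → ‖Δ‖ = √2.0000 = 1.4142
L_3: Δ = A_3−P = (4.0000, 3.0000) → ‖Δ‖ = √25.0000 = 5.0000
L_4: Δ = A_4−P = (4.0000, 7.0000) → ‖Δ‖ = √65.0000 = 8.0623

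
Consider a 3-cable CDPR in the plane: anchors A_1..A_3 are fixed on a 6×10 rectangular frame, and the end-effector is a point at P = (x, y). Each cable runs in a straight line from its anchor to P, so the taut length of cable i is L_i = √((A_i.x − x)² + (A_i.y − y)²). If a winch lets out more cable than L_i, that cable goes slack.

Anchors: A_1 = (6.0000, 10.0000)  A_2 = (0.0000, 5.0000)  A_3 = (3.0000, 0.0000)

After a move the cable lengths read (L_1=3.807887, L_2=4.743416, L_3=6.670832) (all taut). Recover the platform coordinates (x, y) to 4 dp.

(4.5000, 6.5000)

expand ‖A_i−P‖²=L_i² and subtract eq 1 (q_i ≔ ‖A_i‖²−L_i²)
q_1 = 36.0000+100.0000−14.5000 = 121.5000
eq1−eq2 → [12.0000  10.0000]·P = 119.0000
eq1−eq3 → [6.0000  20.0000]·P = 157.0000
2×2 solve → P = (4.5000, 6.5000)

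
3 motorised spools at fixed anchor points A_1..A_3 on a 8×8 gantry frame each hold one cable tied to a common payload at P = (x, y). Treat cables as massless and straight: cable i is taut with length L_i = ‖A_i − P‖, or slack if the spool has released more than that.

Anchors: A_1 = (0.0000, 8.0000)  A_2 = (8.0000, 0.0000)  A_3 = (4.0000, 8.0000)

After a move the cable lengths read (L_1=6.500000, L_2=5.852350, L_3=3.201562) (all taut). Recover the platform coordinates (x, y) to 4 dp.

expand ‖A_i−P‖²=L_i² and subtract eq 1 (q_i ≔ ‖A_i‖²−L_i²)
q_1 = 0.0000+64.0000−42.2500 = 21.7500
eq1−eq2 → [-16.0000  16.0000]·P = -8.0000
eq1−eq3 → [-8.0000  0.0000]·P = -48.0000
2×2 solve → P = (6.0000, 5.5000)

(6.0000, 5.5000)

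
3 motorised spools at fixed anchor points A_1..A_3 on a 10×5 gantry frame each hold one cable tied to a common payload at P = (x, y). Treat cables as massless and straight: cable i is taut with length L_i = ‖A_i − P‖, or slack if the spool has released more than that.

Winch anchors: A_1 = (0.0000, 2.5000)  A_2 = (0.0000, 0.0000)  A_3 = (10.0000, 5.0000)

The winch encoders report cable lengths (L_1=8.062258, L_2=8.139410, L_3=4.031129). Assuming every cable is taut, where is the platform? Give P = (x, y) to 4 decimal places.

each cable: (A_i−P)·(A_i−P) = L_i²; let k_i = ‖A_i‖²−L_i²
k_1 = 0.0000+6.2500−65.0000 = -58.7500
row 1: 0.0000x + 5.0000y = 7.5000  (k_2=-66.2500)
row 2: -20.0000x − 5.0000y = -167.5000  (k_3=108.7500)
Cramer on rows 1–2 → x = 8.0000, y = 1.5000

(8.0000, 1.5000)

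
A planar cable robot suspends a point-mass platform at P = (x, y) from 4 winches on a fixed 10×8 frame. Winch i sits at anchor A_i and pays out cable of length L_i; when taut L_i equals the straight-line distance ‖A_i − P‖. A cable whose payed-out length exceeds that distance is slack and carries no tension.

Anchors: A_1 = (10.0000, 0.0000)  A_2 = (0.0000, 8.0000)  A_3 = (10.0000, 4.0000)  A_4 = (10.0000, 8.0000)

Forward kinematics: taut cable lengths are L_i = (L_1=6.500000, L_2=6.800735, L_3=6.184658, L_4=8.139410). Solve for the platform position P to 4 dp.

expand ‖A_i−P‖²=L_i² and subtract eq 1 (k_i ≔ ‖A_i‖²−L_i²)
k_1 = 100.0000+0.0000−42.2500 = 57.7500
eq1−eq2 → [20.0000  -16.0000]·P = 40.0000
eq1−eq3 → [0.0000  -8.0000]·P = -20.0000
eq1−eq4 → [0.0000  -16.0000]·P = -40.0000
2×2 solve → P = (4.0000, 2.5000)
check cable 4: ‖A_4−P‖² = 66.2500 ≈ L_4² = 66.2500 ✓

(4.0000, 2.5000)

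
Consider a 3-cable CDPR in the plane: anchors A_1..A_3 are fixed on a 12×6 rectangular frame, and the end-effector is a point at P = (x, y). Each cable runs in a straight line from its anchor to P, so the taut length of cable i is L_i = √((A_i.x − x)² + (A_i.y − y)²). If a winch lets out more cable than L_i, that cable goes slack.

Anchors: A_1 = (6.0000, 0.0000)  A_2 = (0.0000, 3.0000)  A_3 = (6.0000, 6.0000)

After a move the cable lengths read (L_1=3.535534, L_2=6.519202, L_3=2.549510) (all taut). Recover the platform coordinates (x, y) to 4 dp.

expand ‖A_i−P‖²=L_i² and subtract eq 1 (c_i ≔ ‖A_i‖²−L_i²)
c_1 = 36.0000+0.0000−12.5000 = 23.5000
eq1−eq2 → [12.0000  -6.0000]·P = 57.0000
eq1−eq3 → [0.0000  -12.0000]·P = -42.0000
2×2 solve → P = (6.5000, 3.5000)

(6.5000, 3.5000)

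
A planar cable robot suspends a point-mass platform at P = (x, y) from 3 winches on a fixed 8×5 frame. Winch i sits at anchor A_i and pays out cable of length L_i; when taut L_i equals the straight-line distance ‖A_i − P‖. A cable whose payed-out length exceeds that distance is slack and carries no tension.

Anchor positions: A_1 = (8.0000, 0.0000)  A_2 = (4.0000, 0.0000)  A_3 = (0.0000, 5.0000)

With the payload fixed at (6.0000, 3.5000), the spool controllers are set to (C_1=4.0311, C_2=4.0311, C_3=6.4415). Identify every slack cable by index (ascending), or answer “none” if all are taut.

3

cable 1: L_1 = ‖A_1−P‖ = 4.0311;  C_1 = 4.0311 → taut
cable 2: L_2 = ‖A_2−P‖ = 4.0311;  C_2 = 4.0311 → taut
cable 3: L_3 = ‖A_3−P‖ = 6.1847;  C_3 = 6.4415 → slack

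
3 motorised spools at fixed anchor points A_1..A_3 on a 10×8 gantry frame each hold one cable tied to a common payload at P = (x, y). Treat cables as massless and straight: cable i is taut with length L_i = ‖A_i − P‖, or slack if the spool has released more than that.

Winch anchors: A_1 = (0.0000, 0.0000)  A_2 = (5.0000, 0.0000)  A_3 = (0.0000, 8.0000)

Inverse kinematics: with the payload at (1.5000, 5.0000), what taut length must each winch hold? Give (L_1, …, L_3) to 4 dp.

(5.2202, 6.1033, 3.3541)

L_1 = √((0.0000−1.5000)² + (0.0000−5.0000)²) = 5.2202
L_2 = √((5.0000−1.5000)² + (0.0000−5.0000)²) = 6.1033
L_3 = √((0.0000−1.5000)² + (8.0000−5.0000)²) = 3.3541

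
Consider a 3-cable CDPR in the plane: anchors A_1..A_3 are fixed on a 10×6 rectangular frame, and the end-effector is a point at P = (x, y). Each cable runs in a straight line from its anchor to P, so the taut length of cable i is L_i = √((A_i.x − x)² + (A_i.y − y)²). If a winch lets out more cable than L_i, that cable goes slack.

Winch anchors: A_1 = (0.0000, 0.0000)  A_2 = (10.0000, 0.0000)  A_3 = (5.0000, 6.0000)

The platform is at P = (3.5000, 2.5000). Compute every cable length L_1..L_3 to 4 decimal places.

L_1 = √((0.0000−3.5000)² + (0.0000−2.5000)²) = 4.3012
L_2 = √((10.0000−3.5000)² + (0.0000−2.5000)²) = 6.9642
L_3 = √((5.0000−3.5000)² + (6.0000−2.5000)²) = 3.8079

(4.3012, 6.9642, 3.8079)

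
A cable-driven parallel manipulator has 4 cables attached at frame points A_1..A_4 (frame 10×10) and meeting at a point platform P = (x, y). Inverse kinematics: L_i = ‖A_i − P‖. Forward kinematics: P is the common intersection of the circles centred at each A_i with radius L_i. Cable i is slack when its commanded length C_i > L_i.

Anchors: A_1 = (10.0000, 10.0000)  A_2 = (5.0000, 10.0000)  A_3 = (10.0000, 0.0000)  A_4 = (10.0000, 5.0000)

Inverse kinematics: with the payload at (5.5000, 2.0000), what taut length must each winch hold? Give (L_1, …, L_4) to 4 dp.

(9.1788, 8.0156, 4.9244, 5.4083)

L_1 = √((10.0000−5.5000)² + (10.0000−2.0000)²) = 9.1788
L_2 = √((5.0000−5.5000)² + (10.0000−2.0000)²) = 8.0156
L_3 = √((10.0000−5.5000)² + (0.0000−2.0000)²) = 4.9244
L_4 = √((10.0000−5.5000)² + (5.0000−2.0000)²) = 5.4083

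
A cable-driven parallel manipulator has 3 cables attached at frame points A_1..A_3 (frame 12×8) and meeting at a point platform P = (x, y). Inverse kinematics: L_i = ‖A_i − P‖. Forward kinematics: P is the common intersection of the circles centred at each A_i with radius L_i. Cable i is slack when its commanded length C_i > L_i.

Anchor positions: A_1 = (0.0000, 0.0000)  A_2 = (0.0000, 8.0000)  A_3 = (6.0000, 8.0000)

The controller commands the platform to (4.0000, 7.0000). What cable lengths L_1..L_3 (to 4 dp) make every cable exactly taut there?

(8.0623, 4.1231, 2.2361)

cable 1: Δx=-4.0000, Δy=-7.0000; L_1 = √(Δx²+Δy²) = 8.0623
cable 2: Δx=-4.0000, Δy=1.0000; L_2 = √(Δx²+Δy²) = 4.1231
cable 3: Δx=2.0000, Δy=1.0000; L_3 = √(Δx²+Δy²) = 2.2361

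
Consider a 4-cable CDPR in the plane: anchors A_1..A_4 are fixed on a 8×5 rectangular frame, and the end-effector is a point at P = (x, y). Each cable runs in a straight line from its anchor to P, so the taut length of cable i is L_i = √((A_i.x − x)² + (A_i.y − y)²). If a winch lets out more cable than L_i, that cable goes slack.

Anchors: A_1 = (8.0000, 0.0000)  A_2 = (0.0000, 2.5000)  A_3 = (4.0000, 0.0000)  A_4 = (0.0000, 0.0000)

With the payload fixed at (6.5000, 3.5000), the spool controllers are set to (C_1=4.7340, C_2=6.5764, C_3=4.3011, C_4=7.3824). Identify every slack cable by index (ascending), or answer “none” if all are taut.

1

cable 1: √((1.5000)²+(-3.5000)²)=3.8079, C_1=4.7340: slack
cable 2: √((-6.5000)²+(-1.0000)²)=6.5765, C_2=6.5764: taut
cable 3: √((-2.5000)²+(-3.5000)²)=4.3012, C_3=4.3011: taut
cable 4: √((-6.5000)²+(-3.5000)²)=7.3824, C_4=7.3824: taut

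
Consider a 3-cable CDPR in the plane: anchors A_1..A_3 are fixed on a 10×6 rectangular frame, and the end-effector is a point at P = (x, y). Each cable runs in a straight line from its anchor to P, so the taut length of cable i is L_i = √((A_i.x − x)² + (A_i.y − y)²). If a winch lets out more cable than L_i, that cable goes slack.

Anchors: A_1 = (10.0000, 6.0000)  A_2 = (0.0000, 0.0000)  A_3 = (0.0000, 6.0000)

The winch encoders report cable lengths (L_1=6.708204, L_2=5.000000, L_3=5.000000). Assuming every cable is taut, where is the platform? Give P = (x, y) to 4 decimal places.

circle eqns → linear via eq_j − eq_1; set q_j = A_j·A_j − L_j²
q_1 = 100.0000+36.0000−45.0000 = 91.0000
20.0000·x + 12.0000·y = q_1−q_2 = 116.0000
20.0000·x + 0.0000·y = q_1−q_3 = 80.0000
solve first two rows → x=4.0000, y=3.0000

(4.0000, 3.0000)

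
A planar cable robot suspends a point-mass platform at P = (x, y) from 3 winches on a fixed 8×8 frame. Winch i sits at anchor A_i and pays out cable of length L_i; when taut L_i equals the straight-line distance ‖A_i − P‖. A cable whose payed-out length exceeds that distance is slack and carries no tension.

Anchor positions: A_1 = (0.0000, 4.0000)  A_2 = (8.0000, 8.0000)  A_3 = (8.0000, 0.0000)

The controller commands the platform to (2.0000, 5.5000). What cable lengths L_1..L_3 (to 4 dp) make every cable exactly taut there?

L_1: Δ = A_1−P = (-2.0000, -1.5000) → ‖Δ‖ = √6.2500 = 2.5000
L_2: Δ = A_2−P = (6.0000, 2.5000) → ‖Δ‖ = √42.2500 = 6.5000
L_3: Δ = A_3−P = (6.0000, -5.5000) → ‖Δ‖ = √66.2500 = 8.1394

(2.5000, 6.5000, 8.1394)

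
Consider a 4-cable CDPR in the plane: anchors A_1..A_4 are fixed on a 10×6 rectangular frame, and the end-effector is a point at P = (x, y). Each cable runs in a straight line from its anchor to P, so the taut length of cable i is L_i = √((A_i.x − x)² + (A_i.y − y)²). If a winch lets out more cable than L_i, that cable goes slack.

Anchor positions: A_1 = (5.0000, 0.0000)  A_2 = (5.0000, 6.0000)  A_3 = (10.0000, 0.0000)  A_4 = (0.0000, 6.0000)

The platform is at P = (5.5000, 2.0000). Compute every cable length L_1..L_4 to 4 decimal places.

(2.0616, 4.0311, 4.9244, 6.8007)

cable 1: Δx=-0.5000, Δy=-2.0000; L_1 = √(Δx²+Δy²) = 2.0616
cable 2: Δx=-0.5000, Δy=4.0000; L_2 = √(Δx²+Δy²) = 4.0311
cable 3: Δx=4.5000, Δy=-2.0000; L_3 = √(Δx²+Δy²) = 4.9244
cable 4: Δx=-5.5000, Δy=4.0000; L_4 = √(Δx²+Δy²) = 6.8007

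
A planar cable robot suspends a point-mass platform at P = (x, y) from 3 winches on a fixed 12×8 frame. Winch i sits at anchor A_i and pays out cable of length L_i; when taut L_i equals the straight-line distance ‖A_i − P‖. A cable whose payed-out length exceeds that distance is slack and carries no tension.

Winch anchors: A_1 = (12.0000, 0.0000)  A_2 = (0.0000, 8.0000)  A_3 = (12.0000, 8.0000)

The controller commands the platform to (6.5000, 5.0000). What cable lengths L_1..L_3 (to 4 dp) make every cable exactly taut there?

L_1: Δ = A_1−P = (5.5000, -5.0000) → ‖Δ‖ = √55.2500 = 7.4330
L_2: Δ = A_2−P = (-6.5000, 3.0000) → ‖Δ‖ = √51.2500 = 7.1589
L_3: Δ = A_3−P = (5.5000, 3.0000) → ‖Δ‖ = √39.2500 = 6.2650

(7.4330, 7.1589, 6.2650)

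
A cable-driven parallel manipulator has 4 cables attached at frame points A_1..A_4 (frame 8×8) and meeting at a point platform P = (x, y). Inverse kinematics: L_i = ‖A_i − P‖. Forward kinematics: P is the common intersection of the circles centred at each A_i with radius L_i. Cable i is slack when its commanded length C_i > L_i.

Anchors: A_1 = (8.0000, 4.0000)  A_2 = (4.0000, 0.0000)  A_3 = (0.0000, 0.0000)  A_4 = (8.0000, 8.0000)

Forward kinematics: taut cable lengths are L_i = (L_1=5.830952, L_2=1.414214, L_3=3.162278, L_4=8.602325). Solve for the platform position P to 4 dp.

(3.0000, 1.0000)

each cable: (A_i−P)·(A_i−P) = L_i²; let c_i = ‖A_i‖²−L_i²
c_1 = 64.0000+16.0000−34.0000 = 46.0000
row 1: 8.0000x + 8.0000y = 32.0000  (c_2=14.0000)
row 2: 16.0000x + 8.0000y = 56.0000  (c_3=-10.0000)
row 3: 0.0000x − 8.0000y = -8.0000  (c_4=54.0000)
Cramer on rows 1–2 → x = 3.0000, y = 1.0000
check cable 4: ‖A_4−P‖² = 74.0000 ≈ L_4² = 74.0000 ✓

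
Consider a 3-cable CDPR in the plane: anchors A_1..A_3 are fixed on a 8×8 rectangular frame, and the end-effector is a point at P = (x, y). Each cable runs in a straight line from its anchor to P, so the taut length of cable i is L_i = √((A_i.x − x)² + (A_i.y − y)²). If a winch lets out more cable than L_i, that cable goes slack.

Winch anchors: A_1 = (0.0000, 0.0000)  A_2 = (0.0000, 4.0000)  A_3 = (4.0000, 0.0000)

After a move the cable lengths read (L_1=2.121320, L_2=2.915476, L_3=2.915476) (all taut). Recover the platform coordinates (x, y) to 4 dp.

expand ‖A_i−P‖²=L_i² and subtract eq 1 (q_i ≔ ‖A_i‖²−L_i²)
q_1 = 0.0000+0.0000−4.5000 = -4.5000
eq1−eq2 → [0.0000  -8.0000]·P = -12.0000
eq1−eq3 → [-8.0000  0.0000]·P = -12.0000
2×2 solve → P = (1.5000, 1.5000)

(1.5000, 1.5000)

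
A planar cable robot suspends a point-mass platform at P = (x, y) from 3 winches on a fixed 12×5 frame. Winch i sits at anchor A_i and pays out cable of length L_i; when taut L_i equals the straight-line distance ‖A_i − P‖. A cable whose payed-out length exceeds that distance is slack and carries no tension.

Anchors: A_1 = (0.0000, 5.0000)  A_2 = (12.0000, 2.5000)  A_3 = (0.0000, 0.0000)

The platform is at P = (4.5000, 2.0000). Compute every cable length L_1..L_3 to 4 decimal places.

L_1: Δ = A_1−P = (-4.5000, 3.0000) → ‖Δ‖ = √29.2500 = 5.4083
L_2: Δ = A_2−P = (7.5000, 0.5000) → ‖Δ‖ = √56.5000 = 7.5166
L_3: Δ = A_3−P = (-4.5000, -2.0000) → ‖Δ‖ = √24.2500 = 4.9244

(5.4083, 7.5166, 4.9244)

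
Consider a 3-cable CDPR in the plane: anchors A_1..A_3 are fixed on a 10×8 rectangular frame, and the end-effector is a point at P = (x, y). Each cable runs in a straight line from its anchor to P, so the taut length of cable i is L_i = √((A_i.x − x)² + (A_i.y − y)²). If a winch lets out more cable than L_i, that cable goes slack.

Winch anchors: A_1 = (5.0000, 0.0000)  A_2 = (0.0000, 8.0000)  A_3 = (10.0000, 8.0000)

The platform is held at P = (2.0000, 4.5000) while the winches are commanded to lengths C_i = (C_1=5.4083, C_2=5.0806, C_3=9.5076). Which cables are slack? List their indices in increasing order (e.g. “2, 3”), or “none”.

2, 3

cable 1: √((3.0000)²+(-4.5000)²)=5.4083, C_1=5.4083: taut
cable 2: √((-2.0000)²+(3.5000)²)=4.0311, C_2=5.0806: slack
cable 3: √((8.0000)²+(3.5000)²)=8.7321, C_3=9.5076: slack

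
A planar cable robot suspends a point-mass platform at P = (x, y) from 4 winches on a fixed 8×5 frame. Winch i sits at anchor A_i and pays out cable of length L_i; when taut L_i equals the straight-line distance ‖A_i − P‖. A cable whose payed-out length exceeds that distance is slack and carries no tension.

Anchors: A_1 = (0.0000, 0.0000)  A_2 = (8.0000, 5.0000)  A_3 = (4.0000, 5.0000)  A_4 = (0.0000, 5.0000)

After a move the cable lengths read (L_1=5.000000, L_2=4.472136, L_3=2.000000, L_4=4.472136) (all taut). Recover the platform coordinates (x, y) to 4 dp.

expand ‖A_i−P‖²=L_i² and subtract eq 1 (c_i ≔ ‖A_i‖²−L_i²)
c_1 = 0.0000+0.0000−25.0000 = -25.0000
eq1−eq2 → [-16.0000  -10.0000]·P = -94.0000
eq1−eq3 → [-8.0000  -10.0000]·P = -62.0000
eq1−eq4 → [0.0000  -10.0000]·P = -30.0000
2×2 solve → P = (4.0000, 3.0000)
check cable 4: ‖A_4−P‖² = 20.0000 ≈ L_4² = 20.0000 ✓

(4.0000, 3.0000)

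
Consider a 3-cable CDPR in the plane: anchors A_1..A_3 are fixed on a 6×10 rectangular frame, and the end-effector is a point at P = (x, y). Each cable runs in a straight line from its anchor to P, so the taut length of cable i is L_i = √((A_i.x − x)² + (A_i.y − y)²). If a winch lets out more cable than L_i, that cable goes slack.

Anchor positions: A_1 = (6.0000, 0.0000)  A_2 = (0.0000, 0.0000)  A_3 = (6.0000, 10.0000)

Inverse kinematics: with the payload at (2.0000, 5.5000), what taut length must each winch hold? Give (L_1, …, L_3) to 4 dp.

(6.8007, 5.8523, 6.0208)

L_1: Δ = A_1−P = (4.0000, -5.5000) → ‖Δ‖ = √46.2500 = 6.8007
L_2: Δ = A_2−P = (-2.0000, -5.5000) → ‖Δ‖ = √34.2500 = 5.8523
L_3: Δ = A_3−P = (4.0000, 4.5000) → ‖Δ‖ = √36.2500 = 6.0208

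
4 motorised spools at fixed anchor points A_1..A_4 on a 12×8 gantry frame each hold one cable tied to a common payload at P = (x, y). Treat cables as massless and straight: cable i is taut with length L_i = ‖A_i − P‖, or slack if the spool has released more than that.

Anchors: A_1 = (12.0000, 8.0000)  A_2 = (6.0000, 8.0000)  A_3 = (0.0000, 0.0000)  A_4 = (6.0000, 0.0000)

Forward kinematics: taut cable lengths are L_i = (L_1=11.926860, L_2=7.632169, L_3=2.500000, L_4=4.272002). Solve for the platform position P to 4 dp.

(2.0000, 1.5000)

expand ‖A_i−P‖²=L_i² and subtract eq 1 (q_i ≔ ‖A_i‖²−L_i²)
q_1 = 144.0000+64.0000−142.2500 = 65.7500
eq1−eq2 → [12.0000  0.0000]·P = 24.0000
eq1−eq3 → [24.0000  16.0000]·P = 72.0000
eq1−eq4 → [12.0000  16.0000]·P = 48.0000
2×2 solve → P = (2.0000, 1.5000)
check cable 4: ‖A_4−P‖² = 18.2500 ≈ L_4² = 18.2500 ✓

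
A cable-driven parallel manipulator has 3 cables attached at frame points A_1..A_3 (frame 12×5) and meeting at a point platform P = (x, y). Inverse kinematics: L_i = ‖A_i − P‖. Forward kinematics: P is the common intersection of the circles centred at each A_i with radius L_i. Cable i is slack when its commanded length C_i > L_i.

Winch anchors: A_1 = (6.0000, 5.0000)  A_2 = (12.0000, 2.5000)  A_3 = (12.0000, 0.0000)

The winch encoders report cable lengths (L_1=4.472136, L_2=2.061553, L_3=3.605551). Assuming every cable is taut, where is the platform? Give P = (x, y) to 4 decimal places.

circle eqns → linear via eq_j − eq_1; set k_j = A_j·A_j − L_j²
k_1 = 36.0000+25.0000−20.0000 = 41.0000
-12.0000·x + 5.0000·y = k_1−k_2 = -105.0000
-12.0000·x + 10.0000·y = k_1−k_3 = -90.0000
solve first two rows → x=10.0000, y=3.0000

(10.0000, 3.0000)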